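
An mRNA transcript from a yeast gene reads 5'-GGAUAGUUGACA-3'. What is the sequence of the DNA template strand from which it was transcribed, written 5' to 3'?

5'-TGTCAACTATCC-3'

Replace U with T to get the coding DNA strand: GGATAGTTGACA. The template strand is its reverse complement (complement CCTATCAACTGT, then reverse).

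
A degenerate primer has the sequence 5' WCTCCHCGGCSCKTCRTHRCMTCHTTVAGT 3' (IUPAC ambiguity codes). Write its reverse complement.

5'-ACTBAADGAKGYDAYGAMGSGCCGDGGAGW-3'

Standard pairs A↔T, G↔C; ambiguity codes pair R↔Y, M↔K, W↔W, S↔S, H↔D, V↔B. Complement (WGAGGDGCCGSGMAGYADYGKAGDAABTCA), then reverse for 5'→3'.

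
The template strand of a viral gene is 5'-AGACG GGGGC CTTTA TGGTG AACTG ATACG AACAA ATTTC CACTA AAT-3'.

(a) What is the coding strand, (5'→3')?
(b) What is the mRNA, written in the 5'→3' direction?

(a) 5'-ATTTAGTGGAAATTTGTTCGTATCAGTTCACCATAAAGGCCCCCGTCT-3'
(b) 5'-AUUUAGUGGAAAUUUGUUCGUAUCAGUUCACCAUAAAGGCCCCCGUCU-3'

(a) The coding strand is the reverse complement of the template: complement TCTGCCCCCGGAAATACCACTTGACTATGCTTGTTTAAAGGTGATTTA, then reverse.
(b) mRNA has the coding-strand sequence with T→U.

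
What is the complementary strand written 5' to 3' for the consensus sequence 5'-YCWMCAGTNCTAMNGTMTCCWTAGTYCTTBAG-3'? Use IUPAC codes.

5'-CTVAAGRACTAWGGAKACNKTAGNACTGKWGR-3'

Standard pairs A↔T, G↔C; ambiguity codes pair Y↔R, M↔K, W↔W, B↔V, N↔N. Complement (RGWKGTCANGATKNCAKAGGWATCARGAAVTC), then reverse for 5'→3'.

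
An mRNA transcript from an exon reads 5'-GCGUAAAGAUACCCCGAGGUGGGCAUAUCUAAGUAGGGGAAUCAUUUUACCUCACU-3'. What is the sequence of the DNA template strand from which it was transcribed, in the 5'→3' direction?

5′-AGTGAGGTAAAATGATTCCCCTACTTAGATATGCCCACCTCGGGGTATCTTTACGC-3′

Replace U with T to get the coding DNA strand: GCGTAAAGATACCCCGAGGTGGGCATATCTAAGTAGGGGAATCATTTTACCTCACT. The template strand is its reverse complement (complement CGCATTTCTATGGGGCTCCACCCGTATAGATTCATCCCCTTAGTAAAATGGAGTGA, then reverse).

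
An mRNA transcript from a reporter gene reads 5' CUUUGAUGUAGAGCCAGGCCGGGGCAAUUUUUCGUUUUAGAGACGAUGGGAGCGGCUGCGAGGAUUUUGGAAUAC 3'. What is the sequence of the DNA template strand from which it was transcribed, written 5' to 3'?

5'-GTATTCCAAAATCCTCGCAGCCGCTCCCATCGTCTCTAAAACGAAAAATTGCCCCGGCCTGGCTCTACATCAAAG-3'

Replace U with T to get the coding DNA strand: CTTTGATGTAGAGCCAGGCCGGGGCAATTTTTCGTTTTAGAGACGATGGGAGCGGCTGCGAGGATTTTGGAATAC. The template strand is its reverse complement (complement GAAACTACATCTCGGTCCGGCCCCGTTAAAAAGCAAAATCTCTGCTACCCTCGCCGACGCTCCTAAAACCTTATG, then reverse).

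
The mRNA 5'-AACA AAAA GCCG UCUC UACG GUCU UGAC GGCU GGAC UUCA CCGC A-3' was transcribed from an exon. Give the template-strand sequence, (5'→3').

5'-TGCGGTGAAGTCCAGCCGTCAAGACCGTAGAGACGGCTTTTTGTT-3'

Replace U with T to get the coding DNA strand: AACAAAAAGCCGTCTCTACGGTCTTGACGGCTGGACTTCACCGCA. The template strand is its reverse complement (complement TTGTTTTTCGGCAGAGATGCCAGAACTGCCGACCTGAAGTGGCGT, then reverse).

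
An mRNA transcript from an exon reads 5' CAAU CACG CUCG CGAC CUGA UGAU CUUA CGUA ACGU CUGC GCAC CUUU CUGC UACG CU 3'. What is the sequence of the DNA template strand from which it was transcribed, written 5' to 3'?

5′-AGCGTAGCAGAAAGGTGCGCAGACGTTACGTAAGATCATCAGGTCGCGAGCGTGATTG-3′

Replace U with T to get the coding DNA strand: CAATCACGCTCGCGACCTGATGATCTTACGTAACGTCTGCGCACCTTTCTGCTACGCT. The template strand is its reverse complement (complement GTTAGTGCGAGCGCTGGACTACTAGAATGCATTGCAGACGCGTGGAAAGACGATGCGA, then reverse).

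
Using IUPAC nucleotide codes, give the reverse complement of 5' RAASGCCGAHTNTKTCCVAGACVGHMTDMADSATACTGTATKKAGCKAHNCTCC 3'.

5'-GGAGNDTMGCTMMATACAGTATSHTKHAKDCBGTCTBGGAMANADTCGGCSTTY-3'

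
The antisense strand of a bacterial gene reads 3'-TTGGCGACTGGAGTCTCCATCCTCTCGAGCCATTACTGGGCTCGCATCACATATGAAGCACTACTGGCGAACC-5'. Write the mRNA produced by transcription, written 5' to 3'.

5'-AACCGCUGACCUCAGAGGUAGGAGAGCUCGGUAAUGACCCGAGCGUAGUGUAUACUUCGUGAUGACCGCUUGG-3'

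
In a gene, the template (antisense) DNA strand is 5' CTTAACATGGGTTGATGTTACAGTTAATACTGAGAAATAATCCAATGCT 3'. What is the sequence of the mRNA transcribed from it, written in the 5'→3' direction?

RNA polymerase reads the template 3'→5' and synthesizes mRNA 5'→3' by base-pairing (A→U, T→A, G↔C). The complement of the template is GAATTGTACCCAACTACAATGTCAATTATGACTCTTTATTAGGTTACGA; antiparallel, so 5'→3' the coding strand is AGCATTGGATTATTTCTCAGTATTAACTGTAACATCAACCCATGTTAAG. Replace T with U for the mRNA.

5'-AGCAUUGGAUUAUUUCUCAGUAUUAACUGUAACAUCAACCCAUGUUAAG-3'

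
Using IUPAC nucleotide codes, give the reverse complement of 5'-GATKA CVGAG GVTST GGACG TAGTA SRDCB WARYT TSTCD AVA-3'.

5'-TBTHGASAARYTWVGHYSTACTACGTCCASABCCTCBGTMATC-3'

Standard pairs A↔T, G↔C; ambiguity codes pair R↔Y, K↔M, W↔W, S↔S, B↔V, D↔H. Complement (CTAMTGBCTCCBASACCTGCATCATSYHGVWTYRAASAGHTBT), then reverse for 5'→3'.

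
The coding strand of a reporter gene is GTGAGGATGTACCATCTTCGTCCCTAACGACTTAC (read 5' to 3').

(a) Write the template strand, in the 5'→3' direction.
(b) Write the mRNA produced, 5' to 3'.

(a) 5'-GTAAGTCGTTAGGGACGAAGATGGTACATCCTCAC-3'
(b) 5'-GUGAGGAUGUACCAUCUUCGUCCCUAACGACUUAC-3'

(a) The template strand is the reverse complement of the coding strand: complement CACTCCTACATGGTAGAAGCAGGGATTGCTGAATG, then reverse.
(b) mRNA matches the coding strand with T→U.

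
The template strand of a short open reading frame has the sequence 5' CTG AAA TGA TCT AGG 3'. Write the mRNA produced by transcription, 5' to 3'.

RNA polymerase reads the template 3'→5' and synthesizes mRNA 5'→3' by base-pairing (A→U, T→A, G↔C). The complement of the template is GACTTTACTAGATCC; antiparallel, so 5'→3' the coding strand is CCTAGATCATTTCAG. Replace T with U for the mRNA.

5'-CCUAGAUCAUUUCAG-3'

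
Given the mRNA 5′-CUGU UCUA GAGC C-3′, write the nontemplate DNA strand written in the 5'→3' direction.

5′-CTGTTCTAGAGCC-3′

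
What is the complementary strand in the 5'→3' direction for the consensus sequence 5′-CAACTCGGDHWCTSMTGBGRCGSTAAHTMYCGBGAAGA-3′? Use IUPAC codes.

Standard pairs A↔T, G↔C; ambiguity codes pair R↔Y, M↔K, W↔W, S↔S, B↔V, D↔H. Complement (GTTGAGCCHDWGASKACVCYGCSATTDAKRGCVCTTCT), then reverse for 5'→3'.

5'-TCTTCVCGRKADTTASCGYCVCAKSAGWDHCCGAGTTG-3'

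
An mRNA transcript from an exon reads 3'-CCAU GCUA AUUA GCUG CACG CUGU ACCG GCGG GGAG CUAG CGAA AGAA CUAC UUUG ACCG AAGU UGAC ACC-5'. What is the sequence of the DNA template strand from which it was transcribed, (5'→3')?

Written 5'→3' the mRNA is CCACAGUUGAAGCCAGUUUCAUCAAGAAAGCGAUCGAGGGGCGGCCAUGUCGCACGUCGAUUAAUCGUACC, so the coding DNA strand is CCACAGTTGAAGCCAGTTTCATCAAGAAAGCGATCGAGGGGCGGCCATGTCGCACGTCGATTAATCGTACC. The template is its reverse complement.

5'-GGTACGATTAATCGACGTGCGACATGGCCGCCCCTCGATCGCTTTCTTGATGAAACTGGCTTCAACTGTGG-3'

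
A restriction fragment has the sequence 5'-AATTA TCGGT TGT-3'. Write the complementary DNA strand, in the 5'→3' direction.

5'-ACAACCGATAATT-3'

Pairing A↔T and G↔C gives TTAATAGCCAACA, running 3'→5'. Reverse for the 5'→3' convention.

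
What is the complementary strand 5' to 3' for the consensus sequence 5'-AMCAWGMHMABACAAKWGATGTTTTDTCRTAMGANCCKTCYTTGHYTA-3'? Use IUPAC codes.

5′-TARDCAARGAMGGNTCKTAYGAHAAAACATCWMTTGTVTKDKCWTGKT-3′

Standard pairs A↔T, G↔C; ambiguity codes pair R↔Y, M↔K, W↔W, B↔V, D↔H, N↔N. Complement (TKGTWCKDKTVTGTTMWCTACAAAAHAGYATKCTNGGMAGRAACDRAT), then reverse for 5'→3'.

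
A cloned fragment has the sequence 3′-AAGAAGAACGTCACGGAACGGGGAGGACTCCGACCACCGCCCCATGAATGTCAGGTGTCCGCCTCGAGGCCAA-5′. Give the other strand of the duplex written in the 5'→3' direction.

5'-TTCTTCTTGCAGTGCCTTGCCCCTCCTGAGGCTGGTGGCGGGGTACTTACAGTCCACAGGCGGAGCTCCGGTT-3'

The strand is given 3'→5', so its complement runs 5'→3' in the same left-to-right order: pair each base A↔T, G↔C.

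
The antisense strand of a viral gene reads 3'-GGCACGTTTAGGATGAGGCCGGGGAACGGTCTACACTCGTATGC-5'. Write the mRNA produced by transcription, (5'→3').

Reading the template 3'→5' as shown, RNA polymerase pairs each base (A→U, T→A, G↔C) to build mRNA 5'→3' directly.

5'-CCGUGCAAAUCCUACUCCGGCCCCUUGCCAGAUGUGAGCAUACG-3'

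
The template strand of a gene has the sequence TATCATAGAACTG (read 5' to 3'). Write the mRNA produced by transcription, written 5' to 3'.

5'-CAGUUCUAUGAUA-3'

RNA polymerase reads the template 3'→5' and synthesizes mRNA 5'→3' by base-pairing (A→U, T→A, G↔C). The complement of the template is ATAGTATCTTGAC; antiparallel, so 5'→3' the coding strand is CAGTTCTATGATA. Replace T with U for the mRNA.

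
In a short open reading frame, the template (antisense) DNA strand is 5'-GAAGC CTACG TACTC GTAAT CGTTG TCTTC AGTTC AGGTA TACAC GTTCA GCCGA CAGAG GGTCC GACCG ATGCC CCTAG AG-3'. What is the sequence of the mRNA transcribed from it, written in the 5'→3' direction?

5'-CUCUAGGGGCAUCGGUCGGACCCUCUGUCGGCUGAACGUGUAUACCUGAACUGAAGACAACGAUUACGAGUACGUAGGCUUC-3'

The mRNA has the sequence of the coding strand (reverse complement of the template) with T→U. Reverse complement of GAAGCCTACGTACTCGTAATCGTTGTCTTCAGTTCAGGTATACACGTTCAGCCGACAGAGGGTCCGACCGATGCCCCTAGAG is CTCTAGGGGCATCGGTCGGACCCTCTGTCGGCTGAACGTGTATACCTGAACTGAAGACAACGATTACGAGTACGTAGGCTTC; then T→U.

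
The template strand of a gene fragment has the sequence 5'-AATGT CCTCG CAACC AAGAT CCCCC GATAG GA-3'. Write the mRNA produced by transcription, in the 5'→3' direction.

5′-UCCUAUCGGGGGAUCUUGGUUGCGAGGACAUU-3′

RNA polymerase reads the template 3'→5' and synthesizes mRNA 5'→3' by base-pairing (A→U, T→A, G↔C). The complement of the template is TTACAGGAGCGTTGGTTCTAGGGGGCTATCCT; antiparallel, so 5'→3' the coding strand is TCCTATCGGGGGATCTTGGTTGCGAGGACATT. Replace T with U for the mRNA.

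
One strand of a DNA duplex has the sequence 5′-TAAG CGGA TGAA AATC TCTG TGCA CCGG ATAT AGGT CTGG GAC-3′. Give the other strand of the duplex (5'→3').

The complement of TAAGCGGATGAAAATCTCTGTGCACCGGATATAGGTCTGGGAC is ATTCGCCTACTTTTAGAGACACGTGGCCTATATCCAGACCCTG (A↔T, G↔C). DNA strands are antiparallel, so the complementary strand runs 3'→5'; reversing gives the 5'→3' form.

5'-GTCCCAGACCTATATCCGGTGCACAGAGATTTTCATCCGCTTA-3'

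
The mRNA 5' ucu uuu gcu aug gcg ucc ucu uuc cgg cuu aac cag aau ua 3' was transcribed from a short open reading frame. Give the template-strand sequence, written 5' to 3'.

Replace U with T to get the coding DNA strand: TCTTTTGCTATGGCGTCCTCTTTCCGGCTTAACCAGAATTA. The template strand is its reverse complement (complement AGAAAACGATACCGCAGGAGAAAGGCCGAATTGGTCTTAAT, then reverse).

5'-TAATTCTGGTTAAGCCGGAAAGAGGACGCCATAGCAAAAGA-3'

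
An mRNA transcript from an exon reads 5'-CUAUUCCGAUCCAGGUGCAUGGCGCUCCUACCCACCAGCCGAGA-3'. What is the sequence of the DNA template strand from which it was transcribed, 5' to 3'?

5'-TCTCGGCTGGTGGGTAGGAGCGCCATGCACCTGGATCGGAATAG-3'

Replace U with T to get the coding DNA strand: CTATTCCGATCCAGGTGCATGGCGCTCCTACCCACCAGCCGAGA. The template strand is its reverse complement (complement GATAAGGCTAGGTCCACGTACCGCGAGGATGGGTGGTCGGCTCT, then reverse).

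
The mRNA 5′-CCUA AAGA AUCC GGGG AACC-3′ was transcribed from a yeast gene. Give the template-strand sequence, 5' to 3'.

5'-GGTTCCCCGGATTCTTTAGG-3'

Replace U with T to get the coding DNA strand: CCTAAAGAATCCGGGGAACC. The template strand is its reverse complement (complement GGATTTCTTAGGCCCCTTGG, then reverse).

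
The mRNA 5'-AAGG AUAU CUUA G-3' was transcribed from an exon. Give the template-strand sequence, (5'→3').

5'-CTAAGATATCCTT-3'

Replace U with T to get the coding DNA strand: AAGGATATCTTAG. The template strand is its reverse complement (complement TTCCTATAGAATC, then reverse).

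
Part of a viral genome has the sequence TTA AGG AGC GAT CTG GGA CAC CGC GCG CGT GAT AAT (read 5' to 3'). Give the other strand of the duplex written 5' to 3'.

Pairing A↔T and G↔C gives AATTCCTCGCTAGACCCTGTGGCGCGCGCACTATTA, running 3'→5'. Reverse for the 5'→3' convention.

5'-ATTATCACGCGCGCGGTGTCCCAGATCGCTCCTTAA-3'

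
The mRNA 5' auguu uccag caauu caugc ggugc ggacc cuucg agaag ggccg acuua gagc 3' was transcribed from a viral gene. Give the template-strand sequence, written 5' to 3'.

5′-GCTCTAAGTCGGCCCTTCTCGAAGGGTCCGCACCGCATGAATTGCTGGAAACAT-3′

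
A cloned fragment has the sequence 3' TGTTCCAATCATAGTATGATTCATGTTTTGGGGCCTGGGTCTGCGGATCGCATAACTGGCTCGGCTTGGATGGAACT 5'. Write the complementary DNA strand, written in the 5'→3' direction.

5′-ACAAGGTTAGTATCATACTAAGTACAAAACCCCGGACCCAGACGCCTAGCGTATTGACCGAGCCGAACCTACCTTGA-3′

The strand is given 3'→5', so its complement runs 5'→3' in the same left-to-right order: pair each base A↔T, G↔C.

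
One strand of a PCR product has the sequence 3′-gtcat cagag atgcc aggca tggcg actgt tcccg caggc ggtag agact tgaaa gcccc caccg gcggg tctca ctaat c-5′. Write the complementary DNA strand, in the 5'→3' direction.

5′-CAGTAGTCTCTACGGTCCGTACCGCTGACAAGGGCGTCCGCCATCTCTGAACTTTCGGGGGTGGCCGCCCAGAGTGATTAG-3′

The strand is given 3'→5', so its complement runs 5'→3' in the same left-to-right order: pair each base A↔T, G↔C.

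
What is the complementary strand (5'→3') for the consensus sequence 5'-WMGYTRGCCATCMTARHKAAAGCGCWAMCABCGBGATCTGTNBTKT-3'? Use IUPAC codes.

Standard pairs A↔T, G↔C; ambiguity codes pair R↔Y, M↔K, W↔W, B↔V, H↔D, N↔N. Complement (WKCRAYCGGTAGKATYDMTTTCGCGWTKGTVGCVCTAGACANVAMA), then reverse for 5'→3'.

5'-AMAVNACAGATCVCGVTGKTWGCGCTTTMDYTAKGATGGCYARCKW-3'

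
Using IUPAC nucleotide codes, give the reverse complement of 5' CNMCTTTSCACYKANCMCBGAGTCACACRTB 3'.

5'-VAYGTGTGACTCVGKGNTMRGTGSAAAGKNG-3'

Standard pairs A↔T, G↔C; ambiguity codes pair R↔Y, M↔K, S↔S, B↔V, N↔N. Complement (GNKGAAASGTGRMTNGKGVCTCAGTGTGYAV), then reverse for 5'→3'.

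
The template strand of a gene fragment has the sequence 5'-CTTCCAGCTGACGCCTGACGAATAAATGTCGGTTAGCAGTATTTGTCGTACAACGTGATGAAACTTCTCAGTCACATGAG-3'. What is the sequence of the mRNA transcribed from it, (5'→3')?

5'-CUCAUGUGACUGAGAAGUUUCAUCACGUUGUACGACAAAUACUGCUAACCGACAUUUAUUCGUCAGGCGUCAGCUGGAAG-3'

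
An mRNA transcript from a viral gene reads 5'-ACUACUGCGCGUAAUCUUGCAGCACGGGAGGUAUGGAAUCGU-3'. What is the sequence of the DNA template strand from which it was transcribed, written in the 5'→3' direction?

Replace U with T to get the coding DNA strand: ACTACTGCGCGTAATCTTGCAGCACGGGAGGTATGGAATCGT. The template strand is its reverse complement (complement TGATGACGCGCATTAGAACGTCGTGCCCTCCATACCTTAGCA, then reverse).

5'-ACGATTCCATACCTCCCGTGCTGCAAGATTACGCGCAGTAGT-3'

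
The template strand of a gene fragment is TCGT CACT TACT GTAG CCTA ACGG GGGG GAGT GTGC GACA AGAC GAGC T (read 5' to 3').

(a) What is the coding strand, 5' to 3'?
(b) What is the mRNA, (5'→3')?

(a) 5'-AGCTCGTCTTGTCGCACACTCCCCCCCGTTAGGCTACAGTAAGTGACGA-3'
(b) 5'-AGCUCGUCUUGUCGCACACUCCCCCCCGUUAGGCUACAGUAAGUGACGA-3'

(a) The coding strand is the reverse complement of the template: complement AGCAGTGAATGACATCGGATTGCCCCCCCTCACACGCTGTTCTGCTCGA, then reverse.
(b) mRNA has the coding-strand sequence with T→U.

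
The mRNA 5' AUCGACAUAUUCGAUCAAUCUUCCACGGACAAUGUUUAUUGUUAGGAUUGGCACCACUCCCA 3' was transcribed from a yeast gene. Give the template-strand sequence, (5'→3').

5'-TGGGAGTGGTGCCAATCCTAACAATAAACATTGTCCGTGGAAGATTGATCGAATATGTCGAT-3'

Replace U with T to get the coding DNA strand: ATCGACATATTCGATCAATCTTCCACGGACAATGTTTATTGTTAGGATTGGCACCACTCCCA. The template strand is its reverse complement (complement TAGCTGTATAAGCTAGTTAGAAGGTGCCTGTTACAAATAACAATCCTAACCGTGGTGAGGGT, then reverse).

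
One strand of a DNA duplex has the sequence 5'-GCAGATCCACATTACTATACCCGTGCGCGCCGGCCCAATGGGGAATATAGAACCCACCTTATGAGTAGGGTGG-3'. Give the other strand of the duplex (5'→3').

The complement of GCAGATCCACATTACTATACCCGTGCGCGCCGGCCCAATGGGGAATATAGAACCCACCTTATGAGTAGGGTGG is CGTCTAGGTGTAATGATATGGGCACGCGCGGCCGGGTTACCCCTTATATCTTGGGTGGAATACTCATCCCACC (A↔T, G↔C). DNA strands are antiparallel, so the complementary strand runs 3'→5'; reversing gives the 5'→3' form.

5'-CCACCCTACTCATAAGGTGGGTTCTATATTCCCCATTGGGCCGGCGCGCACGGGTATAGTAATGTGGATCTGC-3'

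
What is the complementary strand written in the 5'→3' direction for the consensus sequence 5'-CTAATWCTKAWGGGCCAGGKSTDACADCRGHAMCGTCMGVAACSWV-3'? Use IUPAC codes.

5'-BWSGTTBCKGACGKTDCYGHTGTHASMCCTGGCCCWTMAGWATTAG-3'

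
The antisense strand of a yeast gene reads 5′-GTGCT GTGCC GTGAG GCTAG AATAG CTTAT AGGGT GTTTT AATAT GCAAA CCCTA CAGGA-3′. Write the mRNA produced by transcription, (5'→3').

5'-UCCUGUAGGGUUUGCAUAUUAAAACACCCUAUAAGCUAUUCUAGCCUCACGGCACAGCAC-3'

RNA polymerase reads the template 3'→5' and synthesizes mRNA 5'→3' by base-pairing (A→U, T→A, G↔C). The complement of the template is CACGACACGGCACTCCGATCTTATCGAATATCCCACAAAATTATACGTTTGGGATGTCCT; antiparallel, so 5'→3' the coding strand is TCCTGTAGGGTTTGCATATTAAAACACCCTATAAGCTATTCTAGCCTCACGGCACAGCAC. Replace T with U for the mRNA.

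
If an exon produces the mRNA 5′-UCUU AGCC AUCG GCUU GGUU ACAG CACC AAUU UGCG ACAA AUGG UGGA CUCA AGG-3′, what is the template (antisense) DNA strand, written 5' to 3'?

5'-CCTTGAGTCCACCATTTGTCGCAAATTGGTGCTGTAACCAAGCCGATGGCTAAGA-3'

Replace U with T to get the coding DNA strand: TCTTAGCCATCGGCTTGGTTACAGCACCAATTTGCGACAAATGGTGGACTCAAGG. The template strand is its reverse complement (complement AGAATCGGTAGCCGAACCAATGTCGTGGTTAAACGCTGTTTACCACCTGAGTTCC, then reverse).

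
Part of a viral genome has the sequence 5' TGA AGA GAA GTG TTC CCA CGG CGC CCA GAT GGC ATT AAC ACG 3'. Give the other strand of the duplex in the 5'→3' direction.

5'-CGTGTTAATGCCATCTGGGCGCCGTGGGAACACTTCTCTTCA-3'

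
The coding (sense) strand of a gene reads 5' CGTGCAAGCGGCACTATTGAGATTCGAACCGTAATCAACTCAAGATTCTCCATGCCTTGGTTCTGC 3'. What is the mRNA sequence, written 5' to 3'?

The mRNA is synthesized from the template strand, so it matches the coding strand with T replaced by U.

5'-CGUGCAAGCGGCACUAUUGAGAUUCGAACCGUAAUCAACUCAAGAUUCUCCAUGCCUUGGUUCUGC-3'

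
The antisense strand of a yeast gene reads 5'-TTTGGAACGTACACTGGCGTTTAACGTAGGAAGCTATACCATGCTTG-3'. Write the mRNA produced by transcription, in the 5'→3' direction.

5'-CAAGCAUGGUAUAGCUUCCUACGUUAAACGCCAGUGUACGUUCCAAA-3'

RNA polymerase reads the template 3'→5' and synthesizes mRNA 5'→3' by base-pairing (A→U, T→A, G↔C). The complement of the template is AAACCTTGCATGTGACCGCAAATTGCATCCTTCGATATGGTACGAAC; antiparallel, so 5'→3' the coding strand is CAAGCATGGTATAGCTTCCTACGTTAAACGCCAGTGTACGTTCCAAA. Replace T with U for the mRNA.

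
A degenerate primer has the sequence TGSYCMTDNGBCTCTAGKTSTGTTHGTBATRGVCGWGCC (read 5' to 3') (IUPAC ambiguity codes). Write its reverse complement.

5'-GGCWCGBCYATVACDAACASAMCTAGAGVCNHAKGRSCA-3'

Standard pairs A↔T, G↔C; ambiguity codes pair R↔Y, M↔K, W↔W, S↔S, B↔V, D↔H, N↔N. Complement (ACSRGKAHNCVGAGATCMASACAADCAVTAYCBGCWCGG), then reverse for 5'→3'.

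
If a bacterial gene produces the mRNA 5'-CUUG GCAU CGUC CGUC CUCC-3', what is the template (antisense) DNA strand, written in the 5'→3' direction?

5'-GGAGGACGGACGATGCCAAG-3'

Replace U with T to get the coding DNA strand: CTTGGCATCGTCCGTCCTCC. The template strand is its reverse complement (complement GAACCGTAGCAGGCAGGAGG, then reverse).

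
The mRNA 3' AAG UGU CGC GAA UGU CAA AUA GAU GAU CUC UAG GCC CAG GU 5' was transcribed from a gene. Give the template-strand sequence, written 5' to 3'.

5'-TTCACAGCGCTTACAGTTTATCTACTAGAGATCCGGGTCCA-3'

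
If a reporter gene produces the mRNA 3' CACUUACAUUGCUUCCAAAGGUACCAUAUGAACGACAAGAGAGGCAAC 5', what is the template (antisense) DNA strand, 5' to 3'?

5'-GTGAATGTAACGAAGGTTTCCATGGTATACTTGCTGTTCTCTCCGTTG-3'

Written 5'→3' the mRNA is CAACGGAGAGAACAGCAAGUAUACCAUGGAAACCUUCGUUACAUUCAC, so the coding DNA strand is CAACGGAGAGAACAGCAAGTATACCATGGAAACCTTCGTTACATTCAC. The template is its reverse complement.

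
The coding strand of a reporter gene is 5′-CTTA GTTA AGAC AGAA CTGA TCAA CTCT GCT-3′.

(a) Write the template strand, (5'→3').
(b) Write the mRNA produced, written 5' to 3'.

(a) 5'-AGCAGAGTTGATCAGTTCTGTCTTAACTAAG-3'
(b) 5'-CUUAGUUAAGACAGAACUGAUCAACUCUGCU-3'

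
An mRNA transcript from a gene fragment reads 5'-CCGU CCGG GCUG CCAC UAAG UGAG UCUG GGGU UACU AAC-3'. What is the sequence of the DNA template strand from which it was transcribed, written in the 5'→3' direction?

5'-GTTAGTAACCCCAGACTCACTTAGTGGCAGCCCGGACGG-3'

Replace U with T to get the coding DNA strand: CCGTCCGGGCTGCCACTAAGTGAGTCTGGGGTTACTAAC. The template strand is its reverse complement (complement GGCAGGCCCGACGGTGATTCACTCAGACCCCAATGATTG, then reverse).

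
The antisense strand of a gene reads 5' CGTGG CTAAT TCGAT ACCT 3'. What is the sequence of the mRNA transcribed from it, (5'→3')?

5'-AGGUAUCGAAUUAGCCACG-3'

The mRNA has the sequence of the coding strand (reverse complement of the template) with T→U. Reverse complement of CGTGGCTAATTCGATACCT is AGGTATCGAATTAGCCACG; then T→U.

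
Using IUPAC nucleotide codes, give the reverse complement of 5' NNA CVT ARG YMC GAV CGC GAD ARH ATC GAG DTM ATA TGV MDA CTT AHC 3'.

Standard pairs A↔T, G↔C; ambiguity codes pair R↔Y, M↔K, D↔H, V↔B, N↔N. Complement (NNTGBATYCRKGCTBGCGCTHTYDTAGCTCHAKTATACBKHTGAATDG), then reverse for 5'→3'.

5'-GDTAAGTHKBCATATKAHCTCGATDYTHTCGCGBTCGKRCYTABGTNN-3'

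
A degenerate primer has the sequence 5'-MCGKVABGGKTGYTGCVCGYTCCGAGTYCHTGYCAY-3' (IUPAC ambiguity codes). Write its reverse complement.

Standard pairs A↔T, G↔C; ambiguity codes pair Y↔R, M↔K, B↔V, H↔D. Complement (KGCMBTVCCMACRACGBGCRAGGCTCARGDACRGTR), then reverse for 5'→3'.

5'-RTGRCADGRACTCGGARCGBGCARCAMCCVTBMCGK-3'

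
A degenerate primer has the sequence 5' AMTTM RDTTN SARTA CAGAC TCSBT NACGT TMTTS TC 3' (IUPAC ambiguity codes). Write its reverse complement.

5'-GASAAKAACGTNAVSGAGTCTGTAYTSNAAHYKAAKT-3'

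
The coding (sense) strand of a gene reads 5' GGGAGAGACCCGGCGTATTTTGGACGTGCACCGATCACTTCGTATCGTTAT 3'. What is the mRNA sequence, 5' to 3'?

5'-GGGAGAGACCCGGCGUAUUUUGGACGUGCACCGAUCACUUCGUAUCGUUAU-3'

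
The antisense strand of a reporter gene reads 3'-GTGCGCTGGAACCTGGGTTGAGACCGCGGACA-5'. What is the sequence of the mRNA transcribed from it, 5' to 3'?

5′-CACGCGACCUUGGACCCAACUCUGGCGCCUGU-3′

Reading the template 3'→5' as shown, RNA polymerase pairs each base (A→U, T→A, G↔C) to build mRNA 5'→3' directly.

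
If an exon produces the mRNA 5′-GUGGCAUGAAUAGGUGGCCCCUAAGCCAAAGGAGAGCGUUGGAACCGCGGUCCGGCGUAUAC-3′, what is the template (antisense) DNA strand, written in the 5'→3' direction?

5'-GTATACGCCGGACCGCGGTTCCAACGCTCTCCTTTGGCTTAGGGGCCACCTATTCATGCCAC-3'

Replace U with T to get the coding DNA strand: GTGGCATGAATAGGTGGCCCCTAAGCCAAAGGAGAGCGTTGGAACCGCGGTCCGGCGTATAC. The template strand is its reverse complement (complement CACCGTACTTATCCACCGGGGATTCGGTTTCCTCTCGCAACCTTGGCGCCAGGCCGCATATG, then reverse).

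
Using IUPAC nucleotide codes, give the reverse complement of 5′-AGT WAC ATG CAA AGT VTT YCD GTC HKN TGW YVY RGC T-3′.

5'-AGCYRBRWCANMDGACHGRAABACTTTGCATGTWACT-3'

Standard pairs A↔T, G↔C; ambiguity codes pair R↔Y, K↔M, W↔W, D↔H, V↔B, N↔N. Complement (TCAWTGTACGTTTCABAARGHCAGDMNACWRBRYCGA), then reverse for 5'→3'.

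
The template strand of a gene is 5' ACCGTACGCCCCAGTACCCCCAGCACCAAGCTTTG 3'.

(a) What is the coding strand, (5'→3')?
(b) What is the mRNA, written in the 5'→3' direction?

(a) The coding strand is the reverse complement of the template: complement TGGCATGCGGGGTCATGGGGGTCGTGGTTCGAAAC, then reverse.
(b) mRNA has the coding-strand sequence with T→U.

(a) 5′-CAAAGCTTGGTGCTGGGGGTACTGGGGCGTACGGT-3′
(b) 5'-CAAAGCUUGGUGCUGGGGGUACUGGGGCGUACGGU-3'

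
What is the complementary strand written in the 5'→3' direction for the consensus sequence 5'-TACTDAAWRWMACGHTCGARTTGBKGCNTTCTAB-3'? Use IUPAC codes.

Standard pairs A↔T, G↔C; ambiguity codes pair R↔Y, M↔K, W↔W, B↔V, D↔H, N↔N. Complement (ATGAHTTWYWKTGCDAGCTYAACVMCGNAAGATV), then reverse for 5'→3'.

5'-VTAGAANGCMVCAAYTCGADCGTKWYWTTHAGTA-3'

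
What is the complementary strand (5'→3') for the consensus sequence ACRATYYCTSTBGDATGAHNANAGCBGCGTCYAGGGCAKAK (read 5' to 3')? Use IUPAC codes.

Standard pairs A↔T, G↔C; ambiguity codes pair R↔Y, K↔M, S↔S, B↔V, D↔H, N↔N. Complement (TGYTARRGASAVCHTACTDNTNTCGVCGCAGRTCCCGTMTM), then reverse for 5'→3'.

5'-MTMTGCCCTRGACGCVGCTNTNDTCATHCVASAGRRATYGT-3'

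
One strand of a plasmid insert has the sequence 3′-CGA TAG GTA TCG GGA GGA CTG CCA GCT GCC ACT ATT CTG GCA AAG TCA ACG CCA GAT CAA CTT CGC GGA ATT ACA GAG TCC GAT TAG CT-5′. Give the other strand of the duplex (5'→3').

5'-GCTATCCATAGCCCTCCTGACGGTCGACGGTGATAAGACCGTTTCAGTTGCGGTCTAGTTGAAGCGCCTTAATGTCTCAGGCTAATCGA-3'

The strand is given 3'→5', so its complement runs 5'→3' in the same left-to-right order: pair each base A↔T, G↔C.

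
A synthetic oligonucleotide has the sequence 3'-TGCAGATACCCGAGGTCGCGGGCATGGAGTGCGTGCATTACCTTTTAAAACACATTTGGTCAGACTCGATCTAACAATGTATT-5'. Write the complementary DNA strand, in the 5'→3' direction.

5'-ACGTCTATGGGCTCCAGCGCCCGTACCTCACGCACGTAATGGAAAATTTTGTGTAAACCAGTCTGAGCTAGATTGTTACATAA-3'

The strand is given 3'→5', so its complement runs 5'→3' in the same left-to-right order: pair each base A↔T, G↔C.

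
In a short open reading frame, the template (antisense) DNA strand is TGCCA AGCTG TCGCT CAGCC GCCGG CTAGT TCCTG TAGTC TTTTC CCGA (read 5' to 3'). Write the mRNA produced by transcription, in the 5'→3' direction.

RNA polymerase reads the template 3'→5' and synthesizes mRNA 5'→3' by base-pairing (A→U, T→A, G↔C). The complement of the template is ACGGTTCGACAGCGAGTCGGCGGCCGATCAAGGACATCAGAAAAGGGCT; antiparallel, so 5'→3' the coding strand is TCGGGAAAAGACTACAGGAACTAGCCGGCGGCTGAGCGACAGCTTGGCA. Replace T with U for the mRNA.

5′-UCGGGAAAAGACUACAGGAACUAGCCGGCGGCUGAGCGACAGCUUGGCA-3′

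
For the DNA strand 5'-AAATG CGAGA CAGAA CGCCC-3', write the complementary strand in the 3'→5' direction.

3'-TTTACGCTCTGTCTTGCGGG-5'

Base-pairing A↔T, G↔C gives the complement. The complementary strand is antiparallel, so paired with a 5'→3' strand it runs 3'→5'.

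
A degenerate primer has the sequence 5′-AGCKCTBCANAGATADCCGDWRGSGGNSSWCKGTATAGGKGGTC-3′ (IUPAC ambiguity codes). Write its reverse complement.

5'-GACCMCCTATACMGWSSNCCSCYWHCGGHTATCTNTGVAGMGCT-3'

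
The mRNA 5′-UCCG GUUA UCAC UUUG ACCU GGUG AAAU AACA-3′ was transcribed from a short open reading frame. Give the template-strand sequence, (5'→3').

5′-TGTTATTTCACCAGGTCAAAGTGATAACCGGA-3′

Replace U with T to get the coding DNA strand: TCCGGTTATCACTTTGACCTGGTGAAATAACA. The template strand is its reverse complement (complement AGGCCAATAGTGAAACTGGACCACTTTATTGT, then reverse).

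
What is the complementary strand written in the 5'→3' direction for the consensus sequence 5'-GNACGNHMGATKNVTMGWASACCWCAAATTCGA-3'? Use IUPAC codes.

5'-TCGAATTTGWGGTSTWCKABNMATCKDNCGTNC-3'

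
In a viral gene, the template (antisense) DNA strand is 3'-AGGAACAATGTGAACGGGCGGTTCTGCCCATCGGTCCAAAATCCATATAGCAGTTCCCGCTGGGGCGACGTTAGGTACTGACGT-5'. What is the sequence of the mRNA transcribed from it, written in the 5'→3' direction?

Reading the template 3'→5' as shown, RNA polymerase pairs each base (A→U, T→A, G↔C) to build mRNA 5'→3' directly.

5'-UCCUUGUUACACUUGCCCGCCAAGACGGGUAGCCAGGUUUUAGGUAUAUCGUCAAGGGCGACCCCGCUGCAAUCCAUGACUGCA-3'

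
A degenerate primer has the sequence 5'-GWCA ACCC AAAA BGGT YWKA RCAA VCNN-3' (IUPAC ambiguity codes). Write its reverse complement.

Standard pairs A↔T, G↔C; ambiguity codes pair R↔Y, K↔M, W↔W, B↔V, N↔N. Complement (CWGTTGGGTTTTVCCARWMTYGTTBGNN), then reverse for 5'→3'.

5'-NNGBTTGYTMWRACCVTTTTGGGTTGWC-3'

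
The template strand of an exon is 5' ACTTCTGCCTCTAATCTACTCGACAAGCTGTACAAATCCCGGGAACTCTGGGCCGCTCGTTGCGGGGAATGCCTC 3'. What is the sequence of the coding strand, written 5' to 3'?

The coding strand is complementary and antiparallel to the template: take the complement (A↔T, G↔C) and reverse.

5′-GAGGCATTCCCCGCAACGAGCGGCCCAGAGTTCCCGGGATTTGTACAGCTTGTCGAGTAGATTAGAGGCAGAAGT-3′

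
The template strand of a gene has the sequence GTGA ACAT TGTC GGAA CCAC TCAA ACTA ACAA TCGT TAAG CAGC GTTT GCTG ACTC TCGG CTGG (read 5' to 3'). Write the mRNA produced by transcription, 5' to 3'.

5'-CCAGCCGAGAGUCAGCAAACGCUGCUUAACGAUUGUUAGUUUGAGUGGUUCCGACAAUGUUCAC-3'

The mRNA has the sequence of the coding strand (reverse complement of the template) with T→U. Reverse complement of GTGAACATTGTCGGAACCACTCAAACTAACAATCGTTAAGCAGCGTTTGCTGACTCTCGGCTGG is CCAGCCGAGAGTCAGCAAACGCTGCTTAACGATTGTTAGTTTGAGTGGTTCCGACAATGTTCAC; then T→U.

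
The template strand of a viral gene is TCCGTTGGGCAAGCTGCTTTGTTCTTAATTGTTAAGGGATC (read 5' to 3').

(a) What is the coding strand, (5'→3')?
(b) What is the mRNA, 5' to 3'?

(a) The coding strand is the reverse complement of the template: complement AGGCAACCCGTTCGACGAAACAAGAATTAACAATTCCCTAG, then reverse.
(b) mRNA has the coding-strand sequence with T→U.

(a) 5'-GATCCCTTAACAATTAAGAACAAAGCAGCTTGCCCAACGGA-3'
(b) 5′-GAUCCCUUAACAAUUAAGAACAAAGCAGCUUGCCCAACGGA-3′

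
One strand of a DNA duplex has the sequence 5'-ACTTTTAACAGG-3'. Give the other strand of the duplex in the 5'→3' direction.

Pairing A↔T and G↔C gives TGAAAATTGTCC, running 3'→5'. Reverse for the 5'→3' convention.

5′-CCTGTTAAAAGT-3′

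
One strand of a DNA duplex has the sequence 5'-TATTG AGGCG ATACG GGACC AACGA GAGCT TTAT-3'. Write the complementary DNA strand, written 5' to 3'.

Pairing A↔T and G↔C gives ATAACTCCGCTATGCCCTGGTTGCTCTCGAAATA, running 3'→5'. Reverse for the 5'→3' convention.

5'-ATAAAGCTCTCGTTGGTCCCGTATCGCCTCAATA-3'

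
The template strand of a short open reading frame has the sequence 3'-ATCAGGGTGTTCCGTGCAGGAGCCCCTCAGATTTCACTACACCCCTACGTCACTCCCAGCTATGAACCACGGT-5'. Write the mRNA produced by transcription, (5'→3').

5'-UAGUCCCACAAGGCACGUCCUCGGGGAGUCUAAAGUGAUGUGGGGAUGCAGUGAGGGUCGAUACUUGGUGCCA-3'

Reading the template 3'→5' as shown, RNA polymerase pairs each base (A→U, T→A, G↔C) to build mRNA 5'→3' directly.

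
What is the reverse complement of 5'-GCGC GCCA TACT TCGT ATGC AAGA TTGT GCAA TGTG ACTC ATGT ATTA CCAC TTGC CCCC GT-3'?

Reading the sequence 3'→5' and pairing each base (A↔T, G↔C) gives the reverse complement directly.

5'-ACGGGGGCAAGTGGTAATACATGAGTCACATTGCACAATCTTGCATACGAAGTATGGCGCGC-3'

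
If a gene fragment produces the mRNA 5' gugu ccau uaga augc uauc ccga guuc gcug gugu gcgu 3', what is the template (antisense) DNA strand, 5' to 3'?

5'-ACGCACACCAGCGAACTCGGGATAGCATTCTAATGGACAC-3'

Replace U with T to get the coding DNA strand: GTGTCCATTAGAATGCTATCCCGAGTTCGCTGGTGTGCGT. The template strand is its reverse complement (complement CACAGGTAATCTTACGATAGGGCTCAAGCGACCACACGCA, then reverse).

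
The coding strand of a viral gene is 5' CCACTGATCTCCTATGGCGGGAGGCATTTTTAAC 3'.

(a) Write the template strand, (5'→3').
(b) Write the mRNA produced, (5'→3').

(a) The template strand is the reverse complement of the coding strand: complement GGTGACTAGAGGATACCGCCCTCCGTAAAAATTG, then reverse.
(b) mRNA matches the coding strand with T→U.

(a) 5'-GTTAAAAATGCCTCCCGCCATAGGAGATCAGTGG-3'
(b) 5'-CCACUGAUCUCCUAUGGCGGGAGGCAUUUUUAAC-3'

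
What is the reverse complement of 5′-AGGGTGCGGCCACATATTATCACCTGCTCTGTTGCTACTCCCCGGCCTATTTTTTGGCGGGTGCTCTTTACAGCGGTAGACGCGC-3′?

Complement each base (A↔T, G↔C): TCCCACGCCGGTGTATAATAGTGGACGAGACAACGATGAGGGGCCGGATAAAAAACCGCCCACGAGAAATGTCGCCATCTGCGCG. Then reverse.

5'-GCGCGTCTACCGCTGTAAAGAGCACCCGCCAAAAAATAGGCCGGGGAGTAGCAACAGAGCAGGTGATAATATGTGGCCGCACCCT-3'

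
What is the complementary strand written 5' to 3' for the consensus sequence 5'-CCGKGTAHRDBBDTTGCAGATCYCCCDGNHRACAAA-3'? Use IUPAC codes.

Standard pairs A↔T, G↔C; ambiguity codes pair R↔Y, K↔M, B↔V, D↔H, N↔N. Complement (GGCMCATDYHVVHAACGTCTAGRGGGHCNDYTGTTT), then reverse for 5'→3'.

5'-TTTGTYDNCHGGGRGATCTGCAAHVVHYDTACMCGG-3'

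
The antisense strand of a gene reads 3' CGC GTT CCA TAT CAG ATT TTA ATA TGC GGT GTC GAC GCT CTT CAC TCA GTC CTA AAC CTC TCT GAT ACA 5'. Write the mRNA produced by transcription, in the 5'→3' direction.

5'-GCGCAAGGUAUAGUCUAAAAUUAUACGCCACAGCUGCGAGAAGUGAGUCAGGAUUUGGAGAGACUAUGU-3'

Reading the template 3'→5' as shown, RNA polymerase pairs each base (A→U, T→A, G↔C) to build mRNA 5'→3' directly.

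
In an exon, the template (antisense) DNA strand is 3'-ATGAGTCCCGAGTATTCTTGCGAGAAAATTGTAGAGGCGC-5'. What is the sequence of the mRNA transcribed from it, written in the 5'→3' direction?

Reading the template 3'→5' as shown, RNA polymerase pairs each base (A→U, T→A, G↔C) to build mRNA 5'→3' directly.

5'-UACUCAGGGCUCAUAAGAACGCUCUUUUAACAUCUCCGCG-3'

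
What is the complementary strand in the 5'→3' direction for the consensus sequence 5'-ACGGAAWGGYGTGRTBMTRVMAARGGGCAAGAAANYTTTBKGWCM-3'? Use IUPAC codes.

5'-KGWCMVAAARNTTTCTTGCCCYTTKBYAKVAYCACRCCWTTCCGT-3'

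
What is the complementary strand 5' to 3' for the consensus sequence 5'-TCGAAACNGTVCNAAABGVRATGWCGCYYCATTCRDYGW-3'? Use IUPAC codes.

Standard pairs A↔T, G↔C; ambiguity codes pair R↔Y, W↔W, B↔V, D↔H, N↔N. Complement (AGCTTTGNCABGNTTTVCBYTACWGCGRRGTAAGYHRCW), then reverse for 5'→3'.

5'-WCRHYGAATGRRGCGWCATYBCVTTTNGBACNGTTTCGA-3'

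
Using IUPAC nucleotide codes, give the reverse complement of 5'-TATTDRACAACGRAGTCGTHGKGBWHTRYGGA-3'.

5'-TCCRYADWVCMCDACGACTYCGTTGTYHAATA-3'

Standard pairs A↔T, G↔C; ambiguity codes pair R↔Y, K↔M, W↔W, B↔V, D↔H. Complement (ATAAHYTGTTGCYTCAGCADCMCVWDAYRCCT), then reverse for 5'→3'.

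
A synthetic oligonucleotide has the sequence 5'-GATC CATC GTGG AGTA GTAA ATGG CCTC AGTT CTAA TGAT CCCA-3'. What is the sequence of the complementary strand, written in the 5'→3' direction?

Pairing A↔T and G↔C gives CTAGGTAGCACCTCATCATTTACCGGAGTCAAGATTACTAGGGT, running 3'→5'. Reverse for the 5'→3' convention.

5'-TGGGATCATTAGAACTGAGGCCATTTACTACTCCACGATGGATC-3'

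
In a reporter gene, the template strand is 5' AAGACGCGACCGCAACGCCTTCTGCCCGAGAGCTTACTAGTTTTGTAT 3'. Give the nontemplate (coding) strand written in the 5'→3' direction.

The coding strand is complementary and antiparallel to the template: take the complement (A↔T, G↔C) and reverse.

5'-ATACAAAACTAGTAAGCTCTCGGGCAGAAGGCGTTGCGGTCGCGTCTT-3'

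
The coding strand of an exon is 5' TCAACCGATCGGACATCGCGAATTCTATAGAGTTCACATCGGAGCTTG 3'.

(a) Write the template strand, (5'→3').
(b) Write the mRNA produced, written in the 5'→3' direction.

(a) 5'-CAAGCTCCGATGTGAACTCTATAGAATTCGCGATGTCCGATCGGTTGA-3'
(b) 5'-UCAACCGAUCGGACAUCGCGAAUUCUAUAGAGUUCACAUCGGAGCUUG-3'

(a) The template strand is the reverse complement of the coding strand: complement AGTTGGCTAGCCTGTAGCGCTTAAGATATCTCAAGTGTAGCCTCGAAC, then reverse.
(b) mRNA matches the coding strand with T→U.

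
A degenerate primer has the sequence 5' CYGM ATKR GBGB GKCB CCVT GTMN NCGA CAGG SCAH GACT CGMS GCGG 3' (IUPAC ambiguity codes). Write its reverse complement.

Standard pairs A↔T, G↔C; ambiguity codes pair R↔Y, M↔K, S↔S, B↔V, H↔D, N↔N. Complement (GRCKTAMYCVCVCMGVGGBACAKNNGCTGTCCSGTDCTGAGCKSCGCC), then reverse for 5'→3'.

5'-CCGCSKCGAGTCDTGSCCTGTCGNNKACABGGVGMCVCVCYMATKCRG-3'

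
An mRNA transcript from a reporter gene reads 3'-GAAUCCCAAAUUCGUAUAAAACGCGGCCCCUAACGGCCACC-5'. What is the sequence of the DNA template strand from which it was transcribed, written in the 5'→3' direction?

5′-CTTAGGGTTTAAGCATATTTTGCGCCGGGGATTGCCGGTGG-3′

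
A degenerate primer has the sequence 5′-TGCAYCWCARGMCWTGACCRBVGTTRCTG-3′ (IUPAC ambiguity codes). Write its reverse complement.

Standard pairs A↔T, G↔C; ambiguity codes pair R↔Y, M↔K, W↔W, B↔V. Complement (ACGTRGWGTYCKGWACTGGYVBCAAYGAC), then reverse for 5'→3'.

5′-CAGYAACBVYGGTCAWGKCYTGWGRTGCA-3′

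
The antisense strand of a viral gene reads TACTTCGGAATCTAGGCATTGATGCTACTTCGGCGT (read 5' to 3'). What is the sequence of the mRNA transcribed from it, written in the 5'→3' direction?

5'-ACGCCGAAGUAGCAUCAAUGCCUAGAUUCCGAAGUA-3'

The mRNA has the sequence of the coding strand (reverse complement of the template) with T→U. Reverse complement of TACTTCGGAATCTAGGCATTGATGCTACTTCGGCGT is ACGCCGAAGTAGCATCAATGCCTAGATTCCGAAGTA; then T→U.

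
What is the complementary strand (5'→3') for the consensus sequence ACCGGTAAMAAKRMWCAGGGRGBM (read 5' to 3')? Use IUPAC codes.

Standard pairs A↔T, G↔C; ambiguity codes pair R↔Y, M↔K, W↔W, B↔V. Complement (TGGCCATTKTTMYKWGTCCCYCVK), then reverse for 5'→3'.

5'-KVCYCCCTGWKYMTTKTTACCGGT-3'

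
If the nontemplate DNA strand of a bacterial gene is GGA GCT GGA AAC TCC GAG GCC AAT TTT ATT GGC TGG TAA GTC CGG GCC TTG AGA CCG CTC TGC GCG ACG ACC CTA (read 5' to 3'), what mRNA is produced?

mRNA has the coding-strand sequence with U in place of T.

5'-GGAGCUGGAAACUCCGAGGCCAAUUUUAUUGGCUGGUAAGUCCGGGCCUUGAGACCGCUCUGCGCGACGACCCUA-3'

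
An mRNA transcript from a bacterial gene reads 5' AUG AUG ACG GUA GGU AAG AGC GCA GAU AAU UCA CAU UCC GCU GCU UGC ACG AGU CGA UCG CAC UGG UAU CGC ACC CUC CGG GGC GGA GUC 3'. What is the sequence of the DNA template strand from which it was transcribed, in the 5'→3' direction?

5'-GACTCCGCCCCGGAGGGTGCGATACCAGTGCGATCGACTCGTGCAAGCAGCGGAATGTGAATTATCTGCGCTCTTACCTACCGTCATCAT-3'

Replace U with T to get the coding DNA strand: ATGATGACGGTAGGTAAGAGCGCAGATAATTCACATTCCGCTGCTTGCACGAGTCGATCGCACTGGTATCGCACCCTCCGGGGCGGAGTC. The template strand is its reverse complement (complement TACTACTGCCATCCATTCTCGCGTCTATTAAGTGTAAGGCGACGAACGTGCTCAGCTAGCGTGACCATAGCGTGGGAGGCCCCGCCTCAG, then reverse).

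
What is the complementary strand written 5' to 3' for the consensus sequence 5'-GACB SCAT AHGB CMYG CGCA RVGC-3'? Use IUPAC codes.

5'-GCBYTGCGCRKGVCDTATGSVGTC-3'

Standard pairs A↔T, G↔C; ambiguity codes pair R↔Y, M↔K, S↔S, B↔V, H↔D. Complement (CTGVSGTATDCVGKRCGCGTYBCG), then reverse for 5'→3'.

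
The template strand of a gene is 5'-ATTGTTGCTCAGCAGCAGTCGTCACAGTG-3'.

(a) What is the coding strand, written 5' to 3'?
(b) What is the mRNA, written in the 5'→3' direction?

(a) The coding strand is the reverse complement of the template: complement TAACAACGAGTCGTCGTCAGCAGTGTCAC, then reverse.
(b) mRNA has the coding-strand sequence with T→U.

(a) 5'-CACTGTGACGACTGCTGCTGAGCAACAAT-3'
(b) 5'-CACUGUGACGACUGCUGCUGAGCAACAAU-3'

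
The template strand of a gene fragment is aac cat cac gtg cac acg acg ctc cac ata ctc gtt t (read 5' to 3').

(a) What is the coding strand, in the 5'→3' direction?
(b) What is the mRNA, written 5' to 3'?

(a) 5'-AAACGAGTATGTGGAGCGTCGTGTGCACGTGATGGTT-3'
(b) 5'-AAACGAGUAUGUGGAGCGUCGUGUGCACGUGAUGGUU-3'

(a) The coding strand is the reverse complement of the template: complement TTGGTAGTGCACGTGTGCTGCGAGGTGTATGAGCAAA, then reverse.
(b) mRNA has the coding-strand sequence with T→U.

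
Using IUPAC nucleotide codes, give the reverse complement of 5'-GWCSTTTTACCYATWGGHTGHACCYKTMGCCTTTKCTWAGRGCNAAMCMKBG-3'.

Standard pairs A↔T, G↔C; ambiguity codes pair R↔Y, M↔K, W↔W, S↔S, B↔V, H↔D, N↔N. Complement (CWGSAAAATGGRTAWCCDACDTGGRMAKCGGAAAMGAWTCYCGNTTKGKMVC), then reverse for 5'→3'.

5'-CVMKGKTTNGCYCTWAGMAAAGGCKAMRGGTDCADCCWATRGGTAAAASGWC-3'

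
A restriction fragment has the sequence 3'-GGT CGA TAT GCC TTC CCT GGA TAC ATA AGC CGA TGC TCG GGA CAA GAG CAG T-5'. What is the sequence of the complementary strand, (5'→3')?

5′-CCAGCTATACGGAAGGGACCTATGTATTCGGCTACGAGCCCTGTTCTCGTCA-3′

The strand is given 3'→5', so its complement runs 5'→3' in the same left-to-right order: pair each base A↔T, G↔C.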